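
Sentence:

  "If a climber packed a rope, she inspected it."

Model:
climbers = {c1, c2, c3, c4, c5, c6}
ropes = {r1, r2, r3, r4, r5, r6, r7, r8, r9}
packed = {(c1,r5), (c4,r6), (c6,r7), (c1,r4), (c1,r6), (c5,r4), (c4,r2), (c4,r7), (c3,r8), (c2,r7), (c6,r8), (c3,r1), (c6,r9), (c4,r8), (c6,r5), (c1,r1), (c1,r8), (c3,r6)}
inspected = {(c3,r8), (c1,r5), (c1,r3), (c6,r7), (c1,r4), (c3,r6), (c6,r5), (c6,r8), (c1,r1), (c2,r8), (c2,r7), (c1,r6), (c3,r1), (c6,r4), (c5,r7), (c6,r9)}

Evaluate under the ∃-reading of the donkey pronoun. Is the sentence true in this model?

"it" takes "a rope" as antecedent — a donkey pronoun bound across the clause boundary.
Weak reading: every climber c with some packed-rope has at least one packed-rope r such that inspected(c,r).
Per climber: c1:✓  c2:✓  c3:✓  c4:✗  c5:✗  c6:✓
c4 has no witness among its packed-ropes.

False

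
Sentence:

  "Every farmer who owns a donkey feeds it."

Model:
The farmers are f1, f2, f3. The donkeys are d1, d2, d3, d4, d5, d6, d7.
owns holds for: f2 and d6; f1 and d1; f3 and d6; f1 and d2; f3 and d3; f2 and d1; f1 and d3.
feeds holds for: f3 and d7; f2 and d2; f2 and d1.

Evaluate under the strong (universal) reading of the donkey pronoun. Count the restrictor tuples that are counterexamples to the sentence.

"it" takes "a donkey" as antecedent — a donkey pronoun bound across the clause boundary.
Strong reading: for every (f,d) with owns(f,d), feeds(f,d).
Restrictor pairs: (f1,d1) ✗  (f1,d2) ✗  (f1,d3) ✗  (f2,d1) ✓  (f2,d6) ✗  (f3,d3) ✗  (f3,d6) ✗
Counterexamples (restrictor pairs failing the scope): 6.

6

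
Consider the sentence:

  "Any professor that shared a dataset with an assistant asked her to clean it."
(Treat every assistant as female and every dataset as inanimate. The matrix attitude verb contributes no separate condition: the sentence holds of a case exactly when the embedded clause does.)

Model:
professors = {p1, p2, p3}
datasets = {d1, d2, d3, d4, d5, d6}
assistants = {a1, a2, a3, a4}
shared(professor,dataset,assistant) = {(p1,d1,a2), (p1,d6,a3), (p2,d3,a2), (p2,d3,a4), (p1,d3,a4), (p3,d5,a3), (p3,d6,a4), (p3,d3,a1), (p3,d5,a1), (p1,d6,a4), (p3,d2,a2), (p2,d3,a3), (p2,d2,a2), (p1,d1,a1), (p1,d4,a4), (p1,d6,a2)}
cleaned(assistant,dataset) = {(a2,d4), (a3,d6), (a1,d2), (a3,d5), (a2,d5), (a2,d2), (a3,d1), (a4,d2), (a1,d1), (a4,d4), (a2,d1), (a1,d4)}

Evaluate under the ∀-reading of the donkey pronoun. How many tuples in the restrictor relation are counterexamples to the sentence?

9

"her" takes "an assistant" as antecedent and "it" takes "a dataset"; both are donkey pronouns co-varying with the restrictor.
Strong reading: for every (p,d,a) with shared(p,d,a), cleaned(a,d).
Restrictor triples: (p1,d1,a1)→cleaned(a1,d1) ✓  (p1,d1,a2)→cleaned(a2,d1) ✓  (p1,d3,a4)→cleaned(a4,d3) ✗  (p1,d4,a4)→cleaned(a4,d4) ✓  (p1,d6,a2)→cleaned(a2,d6) ✗  (p1,d6,a3)→cleaned(a3,d6) ✓  (p1,d6,a4)→cleaned(a4,d6) ✗  (p2,d2,a2)→cleaned(a2,d2) ✓  (p2,d3,a2)→cleaned(a2,d3) ✗  (p2,d3,a3)→cleaned(a3,d3) ✗  (p2,d3,a4)→cleaned(a4,d3) ✗  (p3,d2,a2)→cleaned(a2,d2) ✓  (p3,d3,a1)→cleaned(a1,d3) ✗  (p3,d5,a1)→cleaned(a1,d5) ✗  (p3,d5,a3)→cleaned(a3,d5) ✓  (p3,d6,a4)→cleaned(a4,d6) ✗
Counterexamples (restrictor triples failing the scope): 9.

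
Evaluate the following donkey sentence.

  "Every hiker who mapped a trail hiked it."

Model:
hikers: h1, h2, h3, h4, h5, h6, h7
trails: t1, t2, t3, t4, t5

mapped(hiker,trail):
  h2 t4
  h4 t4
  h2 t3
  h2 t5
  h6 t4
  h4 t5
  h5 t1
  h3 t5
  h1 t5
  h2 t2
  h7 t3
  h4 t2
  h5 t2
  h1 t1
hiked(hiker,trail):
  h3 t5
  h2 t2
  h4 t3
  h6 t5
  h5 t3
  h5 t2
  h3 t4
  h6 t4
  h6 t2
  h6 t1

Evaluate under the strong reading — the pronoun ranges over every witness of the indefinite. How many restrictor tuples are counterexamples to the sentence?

"it" takes "a trail" as antecedent — a donkey pronoun bound across the clause boundary.
Strong reading: for every (h,t) with mapped(h,t), hiked(h,t).
Restrictor pairs: (h1,t1) ✗  (h1,t5) ✗  (h2,t2) ✓  (h2,t3) ✗  (h2,t4) ✗  (h2,t5) ✗  (h3,t5) ✓  (h4,t2) ✗  (h4,t4) ✗  (h4,t5) ✗  (h5,t1) ✗  (h5,t2) ✓  (h6,t4) ✓  (h7,t3) ✗
Counterexamples (restrictor pairs failing the scope): 10.

10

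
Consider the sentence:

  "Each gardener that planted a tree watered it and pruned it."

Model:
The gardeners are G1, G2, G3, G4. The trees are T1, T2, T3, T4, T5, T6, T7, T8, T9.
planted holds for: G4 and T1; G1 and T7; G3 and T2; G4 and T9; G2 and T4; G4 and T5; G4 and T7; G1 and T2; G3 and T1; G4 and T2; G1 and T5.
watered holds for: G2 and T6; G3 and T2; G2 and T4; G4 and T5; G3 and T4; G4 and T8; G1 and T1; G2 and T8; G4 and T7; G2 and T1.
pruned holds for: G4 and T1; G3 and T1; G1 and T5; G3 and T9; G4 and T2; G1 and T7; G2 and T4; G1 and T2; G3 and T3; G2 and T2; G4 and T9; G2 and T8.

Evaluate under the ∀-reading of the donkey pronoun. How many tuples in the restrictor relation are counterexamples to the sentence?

"it" takes "a tree" as antecedent — a donkey pronoun bound across the clause boundary.
Strong reading: for every (g,t) with planted(g,t), watered(g,t) ∧ pruned(g,t).
Restrictor pairs: (G1,T2) ✗  (G1,T5) ✗  (G1,T7) ✗  (G2,T4) ✓  (G3,T1) ✗  (G3,T2) ✗  (G4,T1) ✗  (G4,T2) ✗  (G4,T5) ✗  (G4,T7) ✗  (G4,T9) ✗
Counterexamples (restrictor pairs failing the scope): 10.

10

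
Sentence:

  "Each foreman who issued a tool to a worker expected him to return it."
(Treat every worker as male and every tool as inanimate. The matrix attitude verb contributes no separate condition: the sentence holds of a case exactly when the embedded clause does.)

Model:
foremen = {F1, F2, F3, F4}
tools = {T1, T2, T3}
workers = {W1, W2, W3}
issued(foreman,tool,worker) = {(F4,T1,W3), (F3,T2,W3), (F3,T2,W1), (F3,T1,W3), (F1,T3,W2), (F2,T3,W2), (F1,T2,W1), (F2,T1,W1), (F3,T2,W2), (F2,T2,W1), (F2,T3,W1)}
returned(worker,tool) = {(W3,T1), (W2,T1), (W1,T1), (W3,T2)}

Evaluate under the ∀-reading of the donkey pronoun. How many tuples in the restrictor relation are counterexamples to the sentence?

7

"him" takes "a worker" as antecedent and "it" takes "a tool"; both are donkey pronouns co-varying with the restrictor.
Strong reading: for every (f,t,w) with issued(f,t,w), returned(w,t).
Restrictor triples: (F1,T2,W1)→returned(W1,T2) ✗  (F1,T3,W2)→returned(W2,T3) ✗  (F2,T1,W1)→returned(W1,T1) ✓  (F2,T2,W1)→returned(W1,T2) ✗  (F2,T3,W1)→returned(W1,T3) ✗  (F2,T3,W2)→returned(W2,T3) ✗  (F3,T1,W3)→returned(W3,T1) ✓  (F3,T2,W1)→returned(W1,T2) ✗  (F3,T2,W2)→returned(W2,T2) ✗  (F3,T2,W3)→returned(W3,T2) ✓  (F4,T1,W3)→returned(W3,T1) ✓
Counterexamples (restrictor triples failing the scope): 7.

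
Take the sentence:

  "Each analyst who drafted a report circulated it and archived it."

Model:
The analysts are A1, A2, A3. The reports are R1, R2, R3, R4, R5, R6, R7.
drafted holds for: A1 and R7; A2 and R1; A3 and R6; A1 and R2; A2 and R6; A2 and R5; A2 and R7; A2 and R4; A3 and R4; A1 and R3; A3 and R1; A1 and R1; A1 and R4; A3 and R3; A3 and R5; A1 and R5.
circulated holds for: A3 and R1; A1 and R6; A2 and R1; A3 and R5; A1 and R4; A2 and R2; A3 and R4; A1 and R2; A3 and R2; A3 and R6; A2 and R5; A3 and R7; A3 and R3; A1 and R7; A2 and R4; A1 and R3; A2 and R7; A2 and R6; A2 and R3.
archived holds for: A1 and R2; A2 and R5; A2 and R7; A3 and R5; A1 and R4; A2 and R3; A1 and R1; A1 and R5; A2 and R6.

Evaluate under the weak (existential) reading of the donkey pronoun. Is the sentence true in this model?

True

"it" takes "a report" as antecedent — a donkey pronoun bound across the clause boundary.
Weak reading: every analyst a with some drafted-report has at least one drafted-report r such that circulated(a,r) ∧ archived(a,r).
Per analyst: A1:✓  A2:✓  A3:✓
Every analyst in the restrictor has a witness.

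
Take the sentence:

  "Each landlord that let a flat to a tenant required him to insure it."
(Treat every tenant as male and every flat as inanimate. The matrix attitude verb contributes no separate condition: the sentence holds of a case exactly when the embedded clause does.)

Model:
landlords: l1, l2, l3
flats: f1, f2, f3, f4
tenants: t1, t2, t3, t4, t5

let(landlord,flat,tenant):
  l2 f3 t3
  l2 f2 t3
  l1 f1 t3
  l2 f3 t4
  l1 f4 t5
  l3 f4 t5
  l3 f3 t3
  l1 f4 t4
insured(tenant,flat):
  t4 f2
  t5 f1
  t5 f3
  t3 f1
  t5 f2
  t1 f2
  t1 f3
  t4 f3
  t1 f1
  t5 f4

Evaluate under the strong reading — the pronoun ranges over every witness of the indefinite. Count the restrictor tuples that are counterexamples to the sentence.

4

"him" takes "a tenant" as antecedent and "it" takes "a flat"; both are donkey pronouns co-varying with the restrictor.
Strong reading: for every (l,f,t) with let(l,f,t), insured(t,f).
Restrictor triples: (l1,f1,t3)→insured(t3,f1) ✓  (l1,f4,t4)→insured(t4,f4) ✗  (l1,f4,t5)→insured(t5,f4) ✓  (l2,f2,t3)→insured(t3,f2) ✗  (l2,f3,t3)→insured(t3,f3) ✗  (l2,f3,t4)→insured(t4,f3) ✓  (l3,f3,t3)→insured(t3,f3) ✗  (l3,f4,t5)→insured(t5,f4) ✓
Counterexamples (restrictor triples failing the scope): 4.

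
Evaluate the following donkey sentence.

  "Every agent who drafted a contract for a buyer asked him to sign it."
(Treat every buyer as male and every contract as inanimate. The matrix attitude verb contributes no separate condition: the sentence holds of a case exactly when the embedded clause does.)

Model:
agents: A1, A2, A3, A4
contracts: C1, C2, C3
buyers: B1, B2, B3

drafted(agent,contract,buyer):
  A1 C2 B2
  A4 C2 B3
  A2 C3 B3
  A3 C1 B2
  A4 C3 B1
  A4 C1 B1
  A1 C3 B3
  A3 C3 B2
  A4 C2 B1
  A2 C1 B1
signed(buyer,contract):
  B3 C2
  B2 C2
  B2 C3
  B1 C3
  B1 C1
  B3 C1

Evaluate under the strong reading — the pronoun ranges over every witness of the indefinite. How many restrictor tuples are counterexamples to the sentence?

"him" takes "a buyer" as antecedent and "it" takes "a contract"; both are donkey pronouns co-varying with the restrictor.
Strong reading: for every (a,c,b) with drafted(a,c,b), signed(b,c).
Restrictor triples: (A1,C2,B2)→signed(B2,C2) ✓  (A1,C3,B3)→signed(B3,C3) ✗  (A2,C1,B1)→signed(B1,C1) ✓  (A2,C3,B3)→signed(B3,C3) ✗  (A3,C1,B2)→signed(B2,C1) ✗  (A3,C3,B2)→signed(B2,C3) ✓  (A4,C1,B1)→signed(B1,C1) ✓  (A4,C2,B1)→signed(B1,C2) ✗  (A4,C2,B3)→signed(B3,C2) ✓  (A4,C3,B1)→signed(B1,C3) ✓
Counterexamples (restrictor triples failing the scope): 4.

4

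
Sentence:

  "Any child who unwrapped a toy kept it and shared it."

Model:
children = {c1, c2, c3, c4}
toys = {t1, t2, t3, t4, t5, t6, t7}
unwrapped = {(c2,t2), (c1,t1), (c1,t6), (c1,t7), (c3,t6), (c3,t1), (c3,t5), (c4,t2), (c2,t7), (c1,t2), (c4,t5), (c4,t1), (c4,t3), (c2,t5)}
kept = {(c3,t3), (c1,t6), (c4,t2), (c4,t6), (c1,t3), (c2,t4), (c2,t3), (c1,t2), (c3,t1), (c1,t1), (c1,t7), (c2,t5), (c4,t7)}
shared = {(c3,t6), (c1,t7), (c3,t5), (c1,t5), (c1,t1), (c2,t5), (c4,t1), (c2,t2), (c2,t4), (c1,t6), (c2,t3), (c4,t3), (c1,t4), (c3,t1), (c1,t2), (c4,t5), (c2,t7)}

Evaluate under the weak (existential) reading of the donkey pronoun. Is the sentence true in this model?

"it" takes "a toy" as antecedent — a donkey pronoun bound across the clause boundary.
Weak reading: every child c with some unwrapped-toy has at least one unwrapped-toy t such that kept(c,t) ∧ shared(c,t).
Per child: c1:✓  c2:✓  c3:✓  c4:✗
c4 has no witness among its unwrapped-toys.

False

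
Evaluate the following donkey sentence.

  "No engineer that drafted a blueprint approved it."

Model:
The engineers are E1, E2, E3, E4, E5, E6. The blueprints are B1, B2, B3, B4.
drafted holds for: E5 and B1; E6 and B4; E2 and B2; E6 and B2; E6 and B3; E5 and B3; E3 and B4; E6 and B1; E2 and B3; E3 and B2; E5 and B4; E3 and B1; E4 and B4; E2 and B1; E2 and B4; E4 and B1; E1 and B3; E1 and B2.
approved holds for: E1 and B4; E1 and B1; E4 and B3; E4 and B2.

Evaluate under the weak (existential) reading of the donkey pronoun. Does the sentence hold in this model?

True

"it" takes "a blueprint" as antecedent — a donkey pronoun bound across the clause boundary.
Truth condition: for no (e,b) with drafted(e,b) does approved(e,b) hold.
Restrictor pairs — does the scope hold? (E1,B2):fails  (E1,B3):fails  (E2,B1):fails  (E2,B2):fails  (E2,B3):fails  (E2,B4):fails  (E3,B1):fails  (E3,B2):fails  (E3,B4):fails  (E4,B1):fails  (E4,B4):fails  (E5,B1):fails  (E5,B3):fails  (E5,B4):fails  (E6,B1):fails  (E6,B2):fails  (E6,B3):fails  (E6,B4):fails
Scope holds for no restrictor pair, so the sentence is true.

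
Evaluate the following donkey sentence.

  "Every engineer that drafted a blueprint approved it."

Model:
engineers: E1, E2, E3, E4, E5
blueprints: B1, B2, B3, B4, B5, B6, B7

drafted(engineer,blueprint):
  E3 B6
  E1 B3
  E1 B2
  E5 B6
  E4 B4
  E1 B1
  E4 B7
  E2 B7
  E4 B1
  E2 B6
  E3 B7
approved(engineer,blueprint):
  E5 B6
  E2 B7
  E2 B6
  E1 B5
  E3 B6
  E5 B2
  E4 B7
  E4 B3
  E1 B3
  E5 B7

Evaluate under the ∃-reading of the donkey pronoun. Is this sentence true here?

True

"it" takes "a blueprint" as antecedent — a donkey pronoun bound across the clause boundary.
Weak reading: every engineer e with some drafted-blueprint has at least one drafted-blueprint b such that approved(e,b).
Per engineer: E1:✓  E2:✓  E3:✓  E4:✓  E5:✓
Every engineer in the restrictor has a witness.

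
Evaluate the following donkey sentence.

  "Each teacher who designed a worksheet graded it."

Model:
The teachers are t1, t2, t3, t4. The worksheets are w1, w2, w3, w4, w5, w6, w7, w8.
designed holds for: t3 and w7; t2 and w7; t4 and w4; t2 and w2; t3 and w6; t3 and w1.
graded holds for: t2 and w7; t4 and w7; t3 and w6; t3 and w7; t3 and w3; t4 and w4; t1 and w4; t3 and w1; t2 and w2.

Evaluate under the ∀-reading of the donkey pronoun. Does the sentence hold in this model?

"it" takes "a worksheet" as antecedent — a donkey pronoun bound across the clause boundary.
Strong reading: for every (t,w) with designed(t,w), graded(t,w).
Restrictor pairs: (t2,w2) ✓  (t2,w7) ✓  (t3,w1) ✓  (t3,w6) ✓  (t3,w7) ✓  (t4,w4) ✓
Every restrictor pair satisfies the scope.

True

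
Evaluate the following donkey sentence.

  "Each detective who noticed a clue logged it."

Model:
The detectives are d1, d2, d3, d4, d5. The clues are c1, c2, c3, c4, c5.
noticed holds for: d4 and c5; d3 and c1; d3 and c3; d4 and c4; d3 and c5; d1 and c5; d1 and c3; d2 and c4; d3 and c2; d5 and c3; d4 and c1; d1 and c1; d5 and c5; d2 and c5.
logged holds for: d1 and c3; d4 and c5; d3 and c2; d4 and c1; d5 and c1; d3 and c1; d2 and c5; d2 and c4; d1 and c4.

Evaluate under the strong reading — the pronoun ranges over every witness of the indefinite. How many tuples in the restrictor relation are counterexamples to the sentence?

"it" takes "a clue" as antecedent — a donkey pronoun bound across the clause boundary.
Strong reading: for every (d,c) with noticed(d,c), logged(d,c).
Restrictor pairs: (d1,c1) ✗  (d1,c3) ✓  (d1,c5) ✗  (d2,c4) ✓  (d2,c5) ✓  (d3,c1) ✓  (d3,c2) ✓  (d3,c3) ✗  (d3,c5) ✗  (d4,c1) ✓  (d4,c4) ✗  (d4,c5) ✓  (d5,c3) ✗  (d5,c5) ✗
Counterexamples (restrictor pairs failing the scope): 7.

7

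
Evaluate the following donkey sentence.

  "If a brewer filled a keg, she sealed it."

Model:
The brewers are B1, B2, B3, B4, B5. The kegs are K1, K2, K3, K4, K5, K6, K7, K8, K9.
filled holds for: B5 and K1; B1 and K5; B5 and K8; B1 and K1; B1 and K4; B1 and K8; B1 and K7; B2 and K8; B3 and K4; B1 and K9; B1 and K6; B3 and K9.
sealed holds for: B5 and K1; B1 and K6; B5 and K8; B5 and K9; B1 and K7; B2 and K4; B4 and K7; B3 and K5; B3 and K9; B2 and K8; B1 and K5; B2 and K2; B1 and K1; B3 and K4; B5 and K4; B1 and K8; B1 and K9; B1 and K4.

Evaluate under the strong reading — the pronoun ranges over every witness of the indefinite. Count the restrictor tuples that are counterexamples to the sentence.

0

"it" takes "a keg" as antecedent — a donkey pronoun bound across the clause boundary.
Strong reading: for every (b,k) with filled(b,k), sealed(b,k).
Restrictor pairs: (B1,K1) ✓  (B1,K4) ✓  (B1,K5) ✓  (B1,K6) ✓  (B1,K7) ✓  (B1,K8) ✓  (B1,K9) ✓  (B2,K8) ✓  (B3,K4) ✓  (B3,K9) ✓  (B5,K1) ✓  (B5,K8) ✓
Counterexamples (restrictor pairs failing the scope): 0.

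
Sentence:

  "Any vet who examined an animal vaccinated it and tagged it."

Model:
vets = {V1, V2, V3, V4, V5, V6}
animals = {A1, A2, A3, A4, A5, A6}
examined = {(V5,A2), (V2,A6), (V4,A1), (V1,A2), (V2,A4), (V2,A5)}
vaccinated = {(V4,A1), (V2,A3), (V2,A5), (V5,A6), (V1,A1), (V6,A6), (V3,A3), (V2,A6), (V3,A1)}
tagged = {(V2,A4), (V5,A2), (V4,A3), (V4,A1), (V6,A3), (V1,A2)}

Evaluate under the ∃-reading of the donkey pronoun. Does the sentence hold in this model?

"it" takes "an animal" as antecedent — a donkey pronoun bound across the clause boundary.
Weak reading: every vet v with some examined-animal has at least one examined-animal a such that vaccinated(v,a) ∧ tagged(v,a).
Per vet: V1:✗  V2:✗  V4:✓  V5:✗
V1 has no witness among its examined-animals.

False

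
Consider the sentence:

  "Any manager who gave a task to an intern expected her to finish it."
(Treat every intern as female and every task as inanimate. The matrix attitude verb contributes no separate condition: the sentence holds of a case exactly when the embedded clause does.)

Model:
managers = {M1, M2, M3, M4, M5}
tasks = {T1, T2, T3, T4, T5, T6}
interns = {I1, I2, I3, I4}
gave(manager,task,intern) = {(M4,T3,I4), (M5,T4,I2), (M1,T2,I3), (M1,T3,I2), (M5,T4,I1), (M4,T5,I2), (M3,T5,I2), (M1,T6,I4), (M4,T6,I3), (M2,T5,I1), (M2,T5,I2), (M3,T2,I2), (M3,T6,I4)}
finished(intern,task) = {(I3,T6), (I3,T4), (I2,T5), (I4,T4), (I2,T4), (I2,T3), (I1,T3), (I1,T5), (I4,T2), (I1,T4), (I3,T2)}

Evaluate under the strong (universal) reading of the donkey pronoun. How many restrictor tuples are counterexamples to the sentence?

"her" takes "an intern" as antecedent and "it" takes "a task"; both are donkey pronouns co-varying with the restrictor.
Strong reading: for every (m,t,i) with gave(m,t,i), finished(i,t).
Restrictor triples: (M1,T2,I3)→finished(I3,T2) ✓  (M1,T3,I2)→finished(I2,T3) ✓  (M1,T6,I4)→finished(I4,T6) ✗  (M2,T5,I1)→finished(I1,T5) ✓  (M2,T5,I2)→finished(I2,T5) ✓  (M3,T2,I2)→finished(I2,T2) ✗  (M3,T5,I2)→finished(I2,T5) ✓  (M3,T6,I4)→finished(I4,T6) ✗  (M4,T3,I4)→finished(I4,T3) ✗  (M4,T5,I2)→finished(I2,T5) ✓  (M4,T6,I3)→finished(I3,T6) ✓  (M5,T4,I1)→finished(I1,T4) ✓  (M5,T4,I2)→finished(I2,T4) ✓
Counterexamples (restrictor triples failing the scope): 4.

4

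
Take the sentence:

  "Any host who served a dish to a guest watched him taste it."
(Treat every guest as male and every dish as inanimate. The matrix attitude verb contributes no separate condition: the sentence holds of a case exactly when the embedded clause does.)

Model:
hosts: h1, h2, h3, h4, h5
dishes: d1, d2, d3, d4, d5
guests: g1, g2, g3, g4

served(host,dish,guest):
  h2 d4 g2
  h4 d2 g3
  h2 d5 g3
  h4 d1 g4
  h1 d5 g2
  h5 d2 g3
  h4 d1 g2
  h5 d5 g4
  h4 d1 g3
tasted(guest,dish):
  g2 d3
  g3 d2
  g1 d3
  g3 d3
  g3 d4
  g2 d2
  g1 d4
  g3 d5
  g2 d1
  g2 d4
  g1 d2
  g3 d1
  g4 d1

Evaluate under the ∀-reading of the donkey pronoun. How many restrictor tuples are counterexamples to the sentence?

2

"him" takes "a guest" as antecedent and "it" takes "a dish"; both are donkey pronouns co-varying with the restrictor.
Strong reading: for every (h,d,g) with served(h,d,g), tasted(g,d).
Restrictor triples: (h1,d5,g2)→tasted(g2,d5) ✗  (h2,d4,g2)→tasted(g2,d4) ✓  (h2,d5,g3)→tasted(g3,d5) ✓  (h4,d1,g2)→tasted(g2,d1) ✓  (h4,d1,g3)→tasted(g3,d1) ✓  (h4,d1,g4)→tasted(g4,d1) ✓  (h4,d2,g3)→tasted(g3,d2) ✓  (h5,d2,g3)→tasted(g3,d2) ✓  (h5,d5,g4)→tasted(g4,d5) ✗
Counterexamples (restrictor triples failing the scope): 2.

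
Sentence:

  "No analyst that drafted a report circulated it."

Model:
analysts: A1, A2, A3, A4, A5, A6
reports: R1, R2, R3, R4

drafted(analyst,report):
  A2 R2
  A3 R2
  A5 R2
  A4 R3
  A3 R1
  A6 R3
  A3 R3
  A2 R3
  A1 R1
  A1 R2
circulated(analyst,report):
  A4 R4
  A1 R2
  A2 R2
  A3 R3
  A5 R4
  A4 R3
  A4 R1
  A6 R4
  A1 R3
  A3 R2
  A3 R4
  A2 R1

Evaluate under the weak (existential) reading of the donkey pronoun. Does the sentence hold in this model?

"it" takes "a report" as antecedent — a donkey pronoun bound across the clause boundary.
Truth condition: for no (a,r) with drafted(a,r) does circulated(a,r) hold.
Restrictor pairs — does the scope hold? (A1,R1):fails  (A1,R2):holds  (A2,R2):holds  (A2,R3):fails  (A3,R1):fails  (A3,R2):holds  (A3,R3):holds  (A4,R3):holds  (A5,R2):fails  (A6,R3):fails
Scope holds for 5 pair(s), so the sentence is false.

False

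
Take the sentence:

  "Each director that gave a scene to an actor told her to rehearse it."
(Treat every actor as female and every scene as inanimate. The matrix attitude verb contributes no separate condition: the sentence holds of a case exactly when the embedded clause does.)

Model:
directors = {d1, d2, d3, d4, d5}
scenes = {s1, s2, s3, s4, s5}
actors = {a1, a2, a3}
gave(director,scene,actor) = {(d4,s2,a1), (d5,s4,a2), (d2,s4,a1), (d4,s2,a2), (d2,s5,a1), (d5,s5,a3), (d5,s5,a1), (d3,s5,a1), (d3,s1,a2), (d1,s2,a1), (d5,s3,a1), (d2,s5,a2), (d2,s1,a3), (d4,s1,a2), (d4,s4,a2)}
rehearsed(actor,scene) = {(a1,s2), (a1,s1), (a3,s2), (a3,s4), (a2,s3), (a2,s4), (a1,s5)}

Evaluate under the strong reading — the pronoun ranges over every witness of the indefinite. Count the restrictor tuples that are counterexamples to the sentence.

"her" takes "an actor" as antecedent and "it" takes "a scene"; both are donkey pronouns co-varying with the restrictor.
Strong reading: for every (d,s,a) with gave(d,s,a), rehearsed(a,s).
Restrictor triples: (d1,s2,a1)→rehearsed(a1,s2) ✓  (d2,s1,a3)→rehearsed(a3,s1) ✗  (d2,s4,a1)→rehearsed(a1,s4) ✗  (d2,s5,a1)→rehearsed(a1,s5) ✓  (d2,s5,a2)→rehearsed(a2,s5) ✗  (d3,s1,a2)→rehearsed(a2,s1) ✗  (d3,s5,a1)→rehearsed(a1,s5) ✓  (d4,s1,a2)→rehearsed(a2,s1) ✗  (d4,s2,a1)→rehearsed(a1,s2) ✓  (d4,s2,a2)→rehearsed(a2,s2) ✗  (d4,s4,a2)→rehearsed(a2,s4) ✓  (d5,s3,a1)→rehearsed(a1,s3) ✗  (d5,s4,a2)→rehearsed(a2,s4) ✓  (d5,s5,a1)→rehearsed(a1,s5) ✓  (d5,s5,a3)→rehearsed(a3,s5) ✗
Counterexamples (restrictor triples failing the scope): 8.

8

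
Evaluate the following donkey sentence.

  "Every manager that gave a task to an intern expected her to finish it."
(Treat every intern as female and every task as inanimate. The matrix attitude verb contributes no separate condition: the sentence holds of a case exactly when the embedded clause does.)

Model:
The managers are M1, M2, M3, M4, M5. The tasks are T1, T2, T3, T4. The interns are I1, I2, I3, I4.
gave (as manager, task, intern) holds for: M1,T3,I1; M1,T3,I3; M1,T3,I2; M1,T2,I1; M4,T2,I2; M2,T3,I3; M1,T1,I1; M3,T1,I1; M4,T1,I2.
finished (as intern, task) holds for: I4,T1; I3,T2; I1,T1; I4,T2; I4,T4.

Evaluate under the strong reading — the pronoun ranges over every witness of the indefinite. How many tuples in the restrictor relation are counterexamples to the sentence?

"her" takes "an intern" as antecedent and "it" takes "a task"; both are donkey pronouns co-varying with the restrictor.
Strong reading: for every (m,t,i) with gave(m,t,i), finished(i,t).
Restrictor triples: (M1,T1,I1)→finished(I1,T1) ✓  (M1,T2,I1)→finished(I1,T2) ✗  (M1,T3,I1)→finished(I1,T3) ✗  (M1,T3,I2)→finished(I2,T3) ✗  (M1,T3,I3)→finished(I3,T3) ✗  (M2,T3,I3)→finished(I3,T3) ✗  (M3,T1,I1)→finished(I1,T1) ✓  (M4,T1,I2)→finished(I2,T1) ✗  (M4,T2,I2)→finished(I2,T2) ✗
Counterexamples (restrictor triples failing the scope): 7.

7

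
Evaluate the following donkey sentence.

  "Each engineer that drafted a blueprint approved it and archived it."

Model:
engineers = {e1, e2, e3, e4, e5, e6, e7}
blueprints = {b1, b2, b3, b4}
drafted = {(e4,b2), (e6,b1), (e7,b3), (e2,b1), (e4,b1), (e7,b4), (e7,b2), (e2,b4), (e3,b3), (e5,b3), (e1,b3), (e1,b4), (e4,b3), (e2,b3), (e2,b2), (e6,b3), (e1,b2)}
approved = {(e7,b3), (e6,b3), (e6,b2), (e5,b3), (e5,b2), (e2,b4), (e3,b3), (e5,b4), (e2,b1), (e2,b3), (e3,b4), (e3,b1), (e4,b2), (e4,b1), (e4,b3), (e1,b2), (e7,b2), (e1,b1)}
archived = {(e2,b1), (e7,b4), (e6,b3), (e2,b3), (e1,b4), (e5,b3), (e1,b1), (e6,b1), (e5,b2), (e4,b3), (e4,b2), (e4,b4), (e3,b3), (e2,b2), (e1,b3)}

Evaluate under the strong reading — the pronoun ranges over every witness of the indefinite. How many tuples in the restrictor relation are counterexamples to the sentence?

10

"it" takes "a blueprint" as antecedent — a donkey pronoun bound across the clause boundary.
Strong reading: for every (e,b) with drafted(e,b), approved(e,b) ∧ archived(e,b).
Restrictor pairs: (e1,b2) ✗  (e1,b3) ✗  (e1,b4) ✗  (e2,b1) ✓  (e2,b2) ✗  (e2,b3) ✓  (e2,b4) ✗  (e3,b3) ✓  (e4,b1) ✗  (e4,b2) ✓  (e4,b3) ✓  (e5,b3) ✓  (e6,b1) ✗  (e6,b3) ✓  (e7,b2) ✗  (e7,b3) ✗  (e7,b4) ✗
Counterexamples (restrictor pairs failing the scope): 10.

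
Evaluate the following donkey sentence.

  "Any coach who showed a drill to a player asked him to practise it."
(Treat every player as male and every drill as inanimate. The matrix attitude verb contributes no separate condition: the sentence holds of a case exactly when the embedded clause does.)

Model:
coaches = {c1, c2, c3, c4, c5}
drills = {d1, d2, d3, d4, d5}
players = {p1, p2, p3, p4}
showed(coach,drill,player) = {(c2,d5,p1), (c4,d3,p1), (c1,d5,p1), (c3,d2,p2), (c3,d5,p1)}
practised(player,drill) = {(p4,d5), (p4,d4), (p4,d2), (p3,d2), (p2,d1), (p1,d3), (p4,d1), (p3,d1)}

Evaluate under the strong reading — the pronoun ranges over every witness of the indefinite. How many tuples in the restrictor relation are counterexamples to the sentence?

"him" takes "a player" as antecedent and "it" takes "a drill"; both are donkey pronouns co-varying with the restrictor.
Strong reading: for every (c,d,p) with showed(c,d,p), practised(p,d).
Restrictor triples: (c1,d5,p1)→practised(p1,d5) ✗  (c2,d5,p1)→practised(p1,d5) ✗  (c3,d2,p2)→practised(p2,d2) ✗  (c3,d5,p1)→practised(p1,d5) ✗  (c4,d3,p1)→practised(p1,d3) ✓
Counterexamples (restrictor triples failing the scope): 4.

4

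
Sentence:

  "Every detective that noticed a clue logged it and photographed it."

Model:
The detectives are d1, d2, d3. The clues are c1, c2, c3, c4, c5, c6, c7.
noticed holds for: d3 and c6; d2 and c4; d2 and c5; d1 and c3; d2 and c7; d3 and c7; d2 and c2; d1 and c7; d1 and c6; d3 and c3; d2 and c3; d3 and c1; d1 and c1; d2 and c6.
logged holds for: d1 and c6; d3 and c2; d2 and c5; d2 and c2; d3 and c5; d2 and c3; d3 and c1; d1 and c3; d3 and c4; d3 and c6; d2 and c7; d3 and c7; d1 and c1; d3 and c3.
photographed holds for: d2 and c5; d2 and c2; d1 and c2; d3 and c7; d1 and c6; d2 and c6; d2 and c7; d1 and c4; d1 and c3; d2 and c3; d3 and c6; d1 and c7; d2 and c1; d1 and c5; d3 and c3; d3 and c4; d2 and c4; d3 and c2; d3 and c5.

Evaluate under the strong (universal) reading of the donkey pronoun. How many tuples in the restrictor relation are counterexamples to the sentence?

"it" takes "a clue" as antecedent — a donkey pronoun bound across the clause boundary.
Strong reading: for every (d,c) with noticed(d,c), logged(d,c) ∧ photographed(d,c).
Restrictor pairs: (d1,c1) ✗  (d1,c3) ✓  (d1,c6) ✓  (d1,c7) ✗  (d2,c2) ✓  (d2,c3) ✓  (d2,c4) ✗  (d2,c5) ✓  (d2,c6) ✗  (d2,c7) ✓  (d3,c1) ✗  (d3,c3) ✓  (d3,c6) ✓  (d3,c7) ✓
Counterexamples (restrictor pairs failing the scope): 5.

5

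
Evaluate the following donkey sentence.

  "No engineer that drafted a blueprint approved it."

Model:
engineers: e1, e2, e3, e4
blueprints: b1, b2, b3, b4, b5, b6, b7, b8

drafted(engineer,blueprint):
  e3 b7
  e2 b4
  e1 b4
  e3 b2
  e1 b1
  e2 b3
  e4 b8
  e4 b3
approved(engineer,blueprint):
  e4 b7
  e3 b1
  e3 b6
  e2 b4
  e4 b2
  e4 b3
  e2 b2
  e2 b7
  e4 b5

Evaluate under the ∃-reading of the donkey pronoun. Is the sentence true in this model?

False

"it" takes "a blueprint" as antecedent — a donkey pronoun bound across the clause boundary.
Truth condition: for no (e,b) with drafted(e,b) does approved(e,b) hold.
Restrictor pairs — does the scope hold? (e1,b1):fails  (e1,b4):fails  (e2,b3):fails  (e2,b4):holds  (e3,b2):fails  (e3,b7):fails  (e4,b3):holds  (e4,b8):fails
Scope holds for 2 pair(s), so the sentence is false.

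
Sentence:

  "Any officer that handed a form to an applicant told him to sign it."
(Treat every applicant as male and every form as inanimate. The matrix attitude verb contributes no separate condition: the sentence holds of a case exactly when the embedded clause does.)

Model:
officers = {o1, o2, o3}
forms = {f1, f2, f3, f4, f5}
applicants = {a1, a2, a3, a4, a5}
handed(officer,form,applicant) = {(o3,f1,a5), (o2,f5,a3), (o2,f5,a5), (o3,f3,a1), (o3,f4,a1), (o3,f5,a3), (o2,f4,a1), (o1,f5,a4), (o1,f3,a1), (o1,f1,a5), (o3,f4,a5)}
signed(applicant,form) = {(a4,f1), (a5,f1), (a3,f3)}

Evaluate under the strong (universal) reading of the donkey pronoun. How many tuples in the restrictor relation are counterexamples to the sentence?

"him" takes "an applicant" as antecedent and "it" takes "a form"; both are donkey pronouns co-varying with the restrictor.
Strong reading: for every (o,f,a) with handed(o,f,a), signed(a,f).
Restrictor triples: (o1,f1,a5)→signed(a5,f1) ✓  (o1,f3,a1)→signed(a1,f3) ✗  (o1,f5,a4)→signed(a4,f5) ✗  (o2,f4,a1)→signed(a1,f4) ✗  (o2,f5,a3)→signed(a3,f5) ✗  (o2,f5,a5)→signed(a5,f5) ✗  (o3,f1,a5)→signed(a5,f1) ✓  (o3,f3,a1)→signed(a1,f3) ✗  (o3,f4,a1)→signed(a1,f4) ✗  (o3,f4,a5)→signed(a5,f4) ✗  (o3,f5,a3)→signed(a3,f5) ✗
Counterexamples (restrictor triples failing the scope): 9.

9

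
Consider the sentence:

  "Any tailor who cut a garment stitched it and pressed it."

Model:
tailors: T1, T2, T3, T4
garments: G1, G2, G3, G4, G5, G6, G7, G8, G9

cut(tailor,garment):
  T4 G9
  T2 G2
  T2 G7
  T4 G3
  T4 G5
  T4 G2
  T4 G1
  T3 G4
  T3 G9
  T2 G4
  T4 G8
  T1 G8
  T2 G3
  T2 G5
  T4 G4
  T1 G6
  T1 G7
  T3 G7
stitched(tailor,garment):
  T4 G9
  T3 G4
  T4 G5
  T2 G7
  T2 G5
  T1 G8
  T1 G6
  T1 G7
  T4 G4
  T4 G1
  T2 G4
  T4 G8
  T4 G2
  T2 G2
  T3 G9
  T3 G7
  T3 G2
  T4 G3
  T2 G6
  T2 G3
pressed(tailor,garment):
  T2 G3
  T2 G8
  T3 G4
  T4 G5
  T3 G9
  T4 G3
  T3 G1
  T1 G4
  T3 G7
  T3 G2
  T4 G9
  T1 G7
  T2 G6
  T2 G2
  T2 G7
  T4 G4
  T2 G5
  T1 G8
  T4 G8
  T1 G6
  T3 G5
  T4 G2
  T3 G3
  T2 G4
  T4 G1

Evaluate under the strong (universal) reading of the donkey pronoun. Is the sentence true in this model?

"it" takes "a garment" as antecedent — a donkey pronoun bound across the clause boundary.
Strong reading: for every (t,g) with cut(t,g), stitched(t,g) ∧ pressed(t,g).
Restrictor pairs: (T1,G6) ✓  (T1,G7) ✓  (T1,G8) ✓  (T2,G2) ✓  (T2,G3) ✓  (T2,G4) ✓  (T2,G5) ✓  (T2,G7) ✓  (T3,G4) ✓  (T3,G7) ✓  (T3,G9) ✓  (T4,G1) ✓  (T4,G2) ✓  (T4,G3) ✓  (T4,G4) ✓  (T4,G5) ✓  (T4,G8) ✓  (T4,G9) ✓
Every restrictor pair satisfies the scope.

True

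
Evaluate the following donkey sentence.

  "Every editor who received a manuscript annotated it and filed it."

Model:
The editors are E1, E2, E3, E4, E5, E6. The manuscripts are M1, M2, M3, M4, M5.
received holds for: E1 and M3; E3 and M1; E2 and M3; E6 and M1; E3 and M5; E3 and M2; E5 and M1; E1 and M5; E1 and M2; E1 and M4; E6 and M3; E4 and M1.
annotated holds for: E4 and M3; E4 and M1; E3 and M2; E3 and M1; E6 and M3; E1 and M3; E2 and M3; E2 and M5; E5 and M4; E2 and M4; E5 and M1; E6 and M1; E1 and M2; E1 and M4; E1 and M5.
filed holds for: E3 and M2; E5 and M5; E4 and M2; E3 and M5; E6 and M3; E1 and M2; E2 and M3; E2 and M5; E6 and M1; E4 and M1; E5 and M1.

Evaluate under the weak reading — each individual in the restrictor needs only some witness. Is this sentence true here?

"it" takes "a manuscript" as antecedent — a donkey pronoun bound across the clause boundary.
Weak reading: every editor e with some received-manuscript has at least one received-manuscript m such that annotated(e,m) ∧ filed(e,m).
Per editor: E1:✓  E2:✓  E3:✓  E4:✓  E5:✓  E6:✓
Every editor in the restrictor has a witness.

True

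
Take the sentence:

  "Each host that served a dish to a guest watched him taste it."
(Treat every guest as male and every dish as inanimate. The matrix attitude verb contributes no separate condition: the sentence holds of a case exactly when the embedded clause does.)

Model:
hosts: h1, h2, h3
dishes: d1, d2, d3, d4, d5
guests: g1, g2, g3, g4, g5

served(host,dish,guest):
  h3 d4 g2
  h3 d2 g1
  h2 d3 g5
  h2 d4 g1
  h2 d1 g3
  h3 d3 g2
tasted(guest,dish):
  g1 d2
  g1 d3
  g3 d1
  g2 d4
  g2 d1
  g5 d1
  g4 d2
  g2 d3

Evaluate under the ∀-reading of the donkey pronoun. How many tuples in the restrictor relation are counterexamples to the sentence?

2

"him" takes "a guest" as antecedent and "it" takes "a dish"; both are donkey pronouns co-varying with the restrictor.
Strong reading: for every (h,d,g) with served(h,d,g), tasted(g,d).
Restrictor triples: (h2,d1,g3)→tasted(g3,d1) ✓  (h2,d3,g5)→tasted(g5,d3) ✗  (h2,d4,g1)→tasted(g1,d4) ✗  (h3,d2,g1)→tasted(g1,d2) ✓  (h3,d3,g2)→tasted(g2,d3) ✓  (h3,d4,g2)→tasted(g2,d4) ✓
Counterexamples (restrictor triples failing the scope): 2.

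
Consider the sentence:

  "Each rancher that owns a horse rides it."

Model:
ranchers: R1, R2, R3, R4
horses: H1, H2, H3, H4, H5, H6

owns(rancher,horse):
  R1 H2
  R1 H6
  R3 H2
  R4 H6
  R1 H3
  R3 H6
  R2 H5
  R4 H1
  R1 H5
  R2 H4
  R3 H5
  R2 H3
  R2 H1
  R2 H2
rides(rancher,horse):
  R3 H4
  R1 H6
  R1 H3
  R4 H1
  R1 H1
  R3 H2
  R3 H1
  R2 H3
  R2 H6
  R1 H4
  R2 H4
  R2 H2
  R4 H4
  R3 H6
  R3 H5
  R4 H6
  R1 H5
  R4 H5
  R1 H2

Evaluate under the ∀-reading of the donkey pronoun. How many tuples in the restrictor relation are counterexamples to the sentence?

2

"it" takes "a horse" as antecedent — a donkey pronoun bound across the clause boundary.
Strong reading: for every (r,h) with owns(r,h), rides(r,h).
Restrictor pairs: (R1,H2) ✓  (R1,H3) ✓  (R1,H5) ✓  (R1,H6) ✓  (R2,H1) ✗  (R2,H2) ✓  (R2,H3) ✓  (R2,H4) ✓  (R2,H5) ✗  (R3,H2) ✓  (R3,H5) ✓  (R3,H6) ✓  (R4,H1) ✓  (R4,H6) ✓
Counterexamples (restrictor pairs failing the scope): 2.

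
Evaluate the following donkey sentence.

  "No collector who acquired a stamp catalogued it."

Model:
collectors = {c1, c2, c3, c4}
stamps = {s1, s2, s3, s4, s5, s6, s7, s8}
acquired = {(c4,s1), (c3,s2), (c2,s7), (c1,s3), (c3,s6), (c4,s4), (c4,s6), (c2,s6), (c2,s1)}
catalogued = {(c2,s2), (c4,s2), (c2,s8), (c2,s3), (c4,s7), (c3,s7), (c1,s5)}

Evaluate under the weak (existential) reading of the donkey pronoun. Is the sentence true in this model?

"it" takes "a stamp" as antecedent — a donkey pronoun bound across the clause boundary.
Truth condition: for no (c,s) with acquired(c,s) does catalogued(c,s) hold.
Restrictor pairs — does the scope hold? (c1,s3):fails  (c2,s1):fails  (c2,s6):fails  (c2,s7):fails  (c3,s2):fails  (c3,s6):fails  (c4,s1):fails  (c4,s4):fails  (c4,s6):fails
Scope holds for no restrictor pair, so the sentence is true.

True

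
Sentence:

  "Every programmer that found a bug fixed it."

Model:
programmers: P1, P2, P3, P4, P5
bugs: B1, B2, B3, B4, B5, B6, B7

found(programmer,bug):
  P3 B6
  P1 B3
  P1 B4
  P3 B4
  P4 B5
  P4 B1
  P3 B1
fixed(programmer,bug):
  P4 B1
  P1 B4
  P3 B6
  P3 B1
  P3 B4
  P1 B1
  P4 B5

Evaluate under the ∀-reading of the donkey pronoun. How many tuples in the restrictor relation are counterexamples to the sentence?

1

"it" takes "a bug" as antecedent — a donkey pronoun bound across the clause boundary.
Strong reading: for every (p,b) with found(p,b), fixed(p,b).
Restrictor pairs: (P1,B3) ✗  (P1,B4) ✓  (P3,B1) ✓  (P3,B4) ✓  (P3,B6) ✓  (P4,B1) ✓  (P4,B5) ✓
Counterexamples (restrictor pairs failing the scope): 1.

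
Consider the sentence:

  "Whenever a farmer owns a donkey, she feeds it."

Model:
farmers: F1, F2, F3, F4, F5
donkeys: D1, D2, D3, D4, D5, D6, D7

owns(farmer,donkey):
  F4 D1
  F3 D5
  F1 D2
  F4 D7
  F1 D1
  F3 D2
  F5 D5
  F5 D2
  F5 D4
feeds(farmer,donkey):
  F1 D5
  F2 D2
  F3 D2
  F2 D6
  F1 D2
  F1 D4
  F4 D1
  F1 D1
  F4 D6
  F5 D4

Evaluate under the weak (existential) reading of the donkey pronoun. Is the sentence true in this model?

True

"it" takes "a donkey" as antecedent — a donkey pronoun bound across the clause boundary.
Weak reading: every farmer f with some owns-donkey has at least one owns-donkey d such that feeds(f,d).
Per farmer: F1:✓  F3:✓  F4:✓  F5:✓
Every farmer in the restrictor has a witness.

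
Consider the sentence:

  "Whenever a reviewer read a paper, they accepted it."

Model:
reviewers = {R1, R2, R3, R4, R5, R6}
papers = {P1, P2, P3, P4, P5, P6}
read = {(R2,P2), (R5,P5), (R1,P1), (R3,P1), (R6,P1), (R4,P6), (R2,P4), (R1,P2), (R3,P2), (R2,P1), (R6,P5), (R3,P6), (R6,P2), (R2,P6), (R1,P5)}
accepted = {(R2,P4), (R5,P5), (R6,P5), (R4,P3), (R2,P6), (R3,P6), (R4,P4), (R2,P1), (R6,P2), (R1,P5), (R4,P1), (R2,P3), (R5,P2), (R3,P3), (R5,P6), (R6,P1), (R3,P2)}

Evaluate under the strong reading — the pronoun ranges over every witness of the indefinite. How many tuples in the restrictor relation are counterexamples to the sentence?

5

"it" takes "a paper" as antecedent — a donkey pronoun bound across the clause boundary.
Strong reading: for every (r,p) with read(r,p), accepted(r,p).
Restrictor pairs: (R1,P1) ✗  (R1,P2) ✗  (R1,P5) ✓  (R2,P1) ✓  (R2,P2) ✗  (R2,P4) ✓  (R2,P6) ✓  (R3,P1) ✗  (R3,P2) ✓  (R3,P6) ✓  (R4,P6) ✗  (R5,P5) ✓  (R6,P1) ✓  (R6,P2) ✓  (R6,P5) ✓
Counterexamples (restrictor pairs failing the scope): 5.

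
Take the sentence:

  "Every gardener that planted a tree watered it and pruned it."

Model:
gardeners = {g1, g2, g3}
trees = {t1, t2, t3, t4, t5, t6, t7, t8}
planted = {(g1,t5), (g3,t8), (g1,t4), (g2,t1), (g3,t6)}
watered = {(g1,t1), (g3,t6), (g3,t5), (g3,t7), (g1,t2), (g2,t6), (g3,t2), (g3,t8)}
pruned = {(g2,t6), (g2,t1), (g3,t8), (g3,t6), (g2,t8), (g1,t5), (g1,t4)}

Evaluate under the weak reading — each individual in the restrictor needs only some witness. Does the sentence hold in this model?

"it" takes "a tree" as antecedent — a donkey pronoun bound across the clause boundary.
Weak reading: every gardener g with some planted-tree has at least one planted-tree t such that watered(g,t) ∧ pruned(g,t).
Per gardener: g1:✗  g2:✗  g3:✓
g1 has no witness among its planted-trees.

False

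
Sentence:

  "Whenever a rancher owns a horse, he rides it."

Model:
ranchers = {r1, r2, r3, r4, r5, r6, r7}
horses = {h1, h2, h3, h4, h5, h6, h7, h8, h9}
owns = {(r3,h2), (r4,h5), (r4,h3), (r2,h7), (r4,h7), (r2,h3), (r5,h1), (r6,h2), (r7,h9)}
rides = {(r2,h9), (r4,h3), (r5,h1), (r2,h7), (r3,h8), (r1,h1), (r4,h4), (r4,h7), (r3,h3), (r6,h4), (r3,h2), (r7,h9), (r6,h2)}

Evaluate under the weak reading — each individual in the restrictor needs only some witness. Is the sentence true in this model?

"it" takes "a horse" as antecedent — a donkey pronoun bound across the clause boundary.
Weak reading: every rancher r with some owns-horse has at least one owns-horse h such that rides(r,h).
Per rancher: r2:✓  r3:✓  r4:✓  r5:✓  r6:✓  r7:✓
Every rancher in the restrictor has a witness.

True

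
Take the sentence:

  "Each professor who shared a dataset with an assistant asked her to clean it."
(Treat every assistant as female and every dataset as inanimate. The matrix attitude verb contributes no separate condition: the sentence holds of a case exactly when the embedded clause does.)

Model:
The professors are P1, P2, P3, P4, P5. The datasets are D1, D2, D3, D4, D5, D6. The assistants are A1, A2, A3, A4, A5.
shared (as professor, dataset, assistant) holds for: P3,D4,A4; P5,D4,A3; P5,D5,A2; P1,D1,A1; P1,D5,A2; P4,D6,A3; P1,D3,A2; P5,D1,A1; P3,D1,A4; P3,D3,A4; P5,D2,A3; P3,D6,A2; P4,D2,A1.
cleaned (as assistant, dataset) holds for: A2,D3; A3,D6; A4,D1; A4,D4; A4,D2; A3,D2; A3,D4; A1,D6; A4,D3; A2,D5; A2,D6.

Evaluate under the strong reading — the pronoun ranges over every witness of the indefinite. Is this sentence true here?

"her" takes "an assistant" as antecedent and "it" takes "a dataset"; both are donkey pronouns co-varying with the restrictor.
Strong reading: for every (p,d,a) with shared(p,d,a), cleaned(a,d).
Restrictor triples: (P1,D1,A1)→cleaned(A1,D1) ✗  (P1,D3,A2)→cleaned(A2,D3) ✓  (P1,D5,A2)→cleaned(A2,D5) ✓  (P3,D1,A4)→cleaned(A4,D1) ✓  (P3,D3,A4)→cleaned(A4,D3) ✓  (P3,D4,A4)→cleaned(A4,D4) ✓  (P3,D6,A2)→cleaned(A2,D6) ✓  (P4,D2,A1)→cleaned(A1,D2) ✗  (P4,D6,A3)→cleaned(A3,D6) ✓  (P5,D1,A1)→cleaned(A1,D1) ✗  (P5,D2,A3)→cleaned(A3,D2) ✓  (P5,D4,A3)→cleaned(A3,D4) ✓  (P5,D5,A2)→cleaned(A2,D5) ✓
Counterexample: (P1,D1,A1) — cleaned(A1,D1) does not hold.

False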